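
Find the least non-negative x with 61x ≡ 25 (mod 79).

3

61⁻¹ ≡ 57 (mod 79) because 61·57 = 3477 = 44·79 + 1.
So x ≡ 57·25 = 1425 ≡ 3 (mod 79).
Check: 61·3 = 183 = 2·79 + 25.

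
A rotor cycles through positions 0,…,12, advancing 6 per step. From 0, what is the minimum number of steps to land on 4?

5

The inverse of 6 mod 13 is 11 (since 6·11 = 66 ≡ 1).
So x ≡ 11·4 = 44 ≡ 5 (mod 13).
Check: 6·5 = 30 = 2·13 + 4.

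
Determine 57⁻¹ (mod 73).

73 = 1·57 + 16
57 = 3·16 + 9
16 = 1·9 + 7
9 = 1·7 + 2
7 = 3·2 + 1
2 = 2·1 + 0
Back-substituting gives 57·41 ≡ 1 (mod 73).

41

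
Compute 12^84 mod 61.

9

By repeated squaring mod 61: 12^1≡12, 12^2≡22, 12^4≡57, 12^8≡16, 12^16≡12, 12^32≡22, 12^64≡57.
84 = 4 + 16 + 64, so 12^84 ≡ 57·12·57 ≡ 9 (mod 61).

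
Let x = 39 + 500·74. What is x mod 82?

500·74 = 37000.
37000 = 451·82 + 18, so 37000 mod 82 = 18.
(39 + 18) mod 82 = 57.

57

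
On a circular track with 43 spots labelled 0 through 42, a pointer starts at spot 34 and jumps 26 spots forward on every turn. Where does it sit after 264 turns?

264·26 = 6864.
6864 − 159·43 = 27, so 6864 ≡ 27 (mod 43).
(34 + 27) mod 43 = 18.

18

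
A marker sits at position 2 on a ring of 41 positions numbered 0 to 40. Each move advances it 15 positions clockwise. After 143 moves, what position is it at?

15

143·15 = 2145.
2145 − 52·41 = 13, so 2145 ≡ 13 (mod 41).
(2 + 13) mod 41 = 15.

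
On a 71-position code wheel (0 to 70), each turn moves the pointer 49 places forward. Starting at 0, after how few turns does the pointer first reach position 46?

49⁻¹ ≡ 29 (mod 71) because 49·29 = 1421 = 20·71 + 1.
So x ≡ 29·46 = 1334 ≡ 56 (mod 71).

56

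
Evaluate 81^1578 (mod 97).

96

By repeated squaring mod 97: 81^1≡81, 81^2≡62, 81^4≡61, 81^8≡35, 81^16≡61, 81^32≡35, 81^64≡61, 81^128≡35, 81^256≡61, 81^512≡35, 81^1024≡61.
Since 1578 = 2 + 8 + 32 + 512 + 1024 in binary, 81^1578 ≡ 62·35·35·35·61 ≡ 96 (mod 97).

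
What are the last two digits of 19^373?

59

Successive squares of 19 mod 100: 19^1≡19, 19^2≡61, 19^4≡21, 19^8≡41, 19^16≡81, 19^32≡61, 19^64≡21, 19^128≡41, 19^256≡81.
373 = 1 + 4 + 16 + 32 + 64 + 256, so 19^373 ≡ 19·21·81·61·21·81 ≡ 59 (mod 100).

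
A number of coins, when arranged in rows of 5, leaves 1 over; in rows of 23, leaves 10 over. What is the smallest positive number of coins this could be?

x ≡ 1 (mod 5) gives x ∈ {1, 6, 11, 16, 21, 26, 31, 36, …}.
The first of these with x mod 23 = 10 is 56.

56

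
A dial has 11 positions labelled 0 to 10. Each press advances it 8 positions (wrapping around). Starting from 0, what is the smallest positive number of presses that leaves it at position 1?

11 = 1·8 + 3
8 = 2·3 + 2
3 = 1·2 + 1
2 = 2·1 + 0
Back-substituting gives 8·7 ≡ 1 (mod 11).

7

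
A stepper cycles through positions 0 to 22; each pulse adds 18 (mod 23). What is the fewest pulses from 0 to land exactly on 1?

9

23 = 1·18 + 5
18 = 3·5 + 3
5 = 1·3 + 2
3 = 1·2 + 1
2 = 2·1 + 0
Back-substituting gives 18·9 ≡ 1 (mod 23).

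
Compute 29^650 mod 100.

Square-and-reduce mod 100: 29^1≡29, 29^2≡41, 29^4≡81, 29^8≡61, 29^16≡21, 29^32≡41, 29^64≡81, 29^128≡61, 29^256≡21, 29^512≡41.
Since 650 = 2 + 8 + 128 + 512 in binary, 29^650 ≡ 41·61·61·41 ≡ 1 (mod 100).

1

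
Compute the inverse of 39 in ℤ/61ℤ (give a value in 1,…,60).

39·36 = 1404 = 23·61 + 1, so 39⁻¹ ≡ 36 (mod 61).

36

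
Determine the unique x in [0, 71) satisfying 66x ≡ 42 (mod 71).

66⁻¹ ≡ 14 (mod 71) because 66·14 = 924 = 13·71 + 1.
So x ≡ 14·42 = 588 ≡ 20 (mod 71).
Check: 66·20 = 1320 = 18·71 + 42.

20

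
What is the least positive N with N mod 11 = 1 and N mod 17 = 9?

111

x ≡ 1 (mod 11) gives x ∈ {1, 12, 23, 34, 45, 56, 67, 78, …}.
The first of these with x mod 17 = 9 is 111.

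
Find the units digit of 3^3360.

1

Powers of 3 mod 10 repeat with period 4: 3, 9, 7, 1.
3360 leaves remainder 0 on division by 4, so 3^3360 ends in 1.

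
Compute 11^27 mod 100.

71

Successive squares of 11 mod 100: 11^1≡11, 11^2≡21, 11^4≡41, 11^8≡81, 11^16≡61.
27 = 1 + 2 + 8 + 16, so 11^27 ≡ 11·21·81·61 ≡ 71 (mod 100).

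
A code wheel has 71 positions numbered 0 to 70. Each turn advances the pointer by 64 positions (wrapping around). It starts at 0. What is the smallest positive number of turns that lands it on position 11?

The inverse of 64 mod 71 is 10 (since 64·10 = 640 ≡ 1).
Multiplying both sides by 10: x ≡ 10·11 = 110 ≡ 39 (mod 71).

39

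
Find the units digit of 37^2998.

Last digits of 7^n: 7, 9, 3, 1 (period 4).
2998 mod 4 = 2, so the last digit matches 7^2 = 9.

9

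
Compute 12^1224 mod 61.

9

Successive squares of 12 mod 61: 12^1≡12, 12^2≡22, 12^4≡57, 12^8≡16, 12^16≡12, 12^32≡22, 12^64≡57, 12^128≡16, 12^256≡12, 12^512≡22, 12^1024≡57.
1224 = 8 + 64 + 128 + 1024, so 12^1224 ≡ 16·57·16·57 ≡ 9 (mod 61).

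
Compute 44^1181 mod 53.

Successive squares of 44 mod 53: 44^1≡44, 44^2≡28, 44^4≡42, 44^8≡15, 44^16≡13, 44^32≡10, 44^64≡47, 44^128≡36, 44^256≡24, 44^512≡46, 44^1024≡49.
Since 1181 = 1 + 4 + 8 + 16 + 128 + 1024 in binary, 44^1181 ≡ 44·42·15·13·36·49 ≡ 36 (mod 53).

36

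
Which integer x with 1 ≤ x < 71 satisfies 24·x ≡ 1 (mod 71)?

3

24·3 = 72 = 1·71 + 1, so 24⁻¹ ≡ 3 (mod 71).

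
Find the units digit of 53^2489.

Powers of 3 mod 10 repeat with period 4: 3, 9, 7, 1.
2489 mod 4 = 1, so the last digit matches 3^1 = 3.

3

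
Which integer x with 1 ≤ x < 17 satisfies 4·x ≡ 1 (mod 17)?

13

17 = 4·4 + 1
4 = 4·1 + 0
Back-substituting gives 4·13 ≡ 1 (mod 17).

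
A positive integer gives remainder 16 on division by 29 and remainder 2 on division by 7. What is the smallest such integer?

Since 7·25 ≡ 1 (mod 29), take x = 2 + 7·((16−2)·25 mod 29) = 2 + 7·2 = 16.
Check: 16 mod 29 = 16, 16 mod 7 = 2.

16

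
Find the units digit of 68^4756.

Powers of 8 mod 10 repeat with period 4: 8, 4, 2, 6.
4756 mod 4 = 0, so the last digit matches 8^4 = 6.

6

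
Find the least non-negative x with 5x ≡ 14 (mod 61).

15

The inverse of 5 mod 61 is 49 (since 5·49 = 245 ≡ 1).
Multiplying both sides by 49: x ≡ 49·14 = 686 ≡ 15 (mod 61).
Check: 5·15 = 75 = 1·61 + 14.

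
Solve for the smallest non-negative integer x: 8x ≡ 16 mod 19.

2

8⁻¹ ≡ 12 (mod 19) because 8·12 = 96 = 5·19 + 1.
So x ≡ 12·16 = 192 ≡ 2 (mod 19).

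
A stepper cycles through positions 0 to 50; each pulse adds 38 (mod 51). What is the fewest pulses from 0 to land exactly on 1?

47

51 = 1·38 + 13
38 = 2·13 + 12
13 = 1·12 + 1
12 = 12·1 + 0
Back-substituting gives 38·47 ≡ 1 (mod 51).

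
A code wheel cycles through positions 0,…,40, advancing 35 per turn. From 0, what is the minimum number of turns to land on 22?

The inverse of 35 mod 41 is 34 (since 35·34 = 1190 ≡ 1).
So x ≡ 34·22 = 748 ≡ 10 (mod 41).
Check: 35·10 = 350 = 8·41 + 22.

10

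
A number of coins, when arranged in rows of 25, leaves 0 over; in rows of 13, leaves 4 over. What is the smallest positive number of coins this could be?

225

x ≡ 4 (mod 13) gives x ∈ {4, 17, 30, 43, 56, 69, 82, 95, …}.
The first of these with x mod 25 = 0 is 225.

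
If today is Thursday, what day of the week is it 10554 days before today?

Dividing 10554 by 7 gives quotient 1507 and remainder 5.
Thursday − 5 days → Saturday.

Saturday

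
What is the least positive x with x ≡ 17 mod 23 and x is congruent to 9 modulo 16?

Since 16·13 ≡ 1 (mod 23), take x = 9 + 16·((17−9)·13 mod 23) = 9 + 16·12 = 201.
Check: 201 mod 23 = 17, 201 mod 16 = 9.

201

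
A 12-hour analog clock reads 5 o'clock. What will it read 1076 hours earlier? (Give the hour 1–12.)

9

1076 mod 12 = 8 (since 89·12 = 1068).
5 − 8 → 9 on a 12-hour dial.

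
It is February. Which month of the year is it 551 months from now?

January

551 = 45·12 + 11, so 551 mod 12 = 11.
February + 11 months → January.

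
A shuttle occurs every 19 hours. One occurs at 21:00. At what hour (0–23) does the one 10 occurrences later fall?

10·19 = 190.
190 − 7·24 = 22, so 190 ≡ 22 (mod 24).
(21 + 22) mod 24 = 19.

19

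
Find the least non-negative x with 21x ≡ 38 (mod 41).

The inverse of 21 mod 41 is 2 (since 21·2 = 42 ≡ 1).
So x ≡ 2·38 = 76 ≡ 35 (mod 41).

35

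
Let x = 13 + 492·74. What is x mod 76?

17

492·74 = 36408.
36408 = 479·76 + 4, so 36408 mod 76 = 4.
(13 + 4) mod 76 = 17.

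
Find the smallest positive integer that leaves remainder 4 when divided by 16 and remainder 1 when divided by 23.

116

x ≡ 4 (mod 16) gives x ∈ {4, 20, 36, 52, 68, 84, 100, 116}.
The first of these with x mod 23 = 1 is 116.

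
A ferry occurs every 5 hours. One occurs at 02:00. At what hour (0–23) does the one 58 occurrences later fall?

4

58·5 = 290.
290 mod 24 = 2 (since 12·24 = 288).
(2 + 2) mod 24 = 4.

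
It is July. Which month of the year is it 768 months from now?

Dividing 768 by 12 gives quotient 64 and remainder 0.
July + 0 months → July.

July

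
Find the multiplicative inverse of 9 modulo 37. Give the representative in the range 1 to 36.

9·33 = 297 = 8·37 + 1, so 9⁻¹ ≡ 33 (mod 37).

33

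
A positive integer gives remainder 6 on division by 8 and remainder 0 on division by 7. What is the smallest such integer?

14

x ≡ 0 (mod 7) gives x ∈ {0, 7, 14}.
The first of these with x mod 8 = 6 is 14.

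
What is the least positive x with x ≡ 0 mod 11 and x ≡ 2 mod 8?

Since 8·7 ≡ 1 (mod 11), take x = 2 + 8·((0−2)·7 mod 11) = 2 + 8·8 = 66.
Check: 66 mod 11 = 0, 66 mod 8 = 2.

66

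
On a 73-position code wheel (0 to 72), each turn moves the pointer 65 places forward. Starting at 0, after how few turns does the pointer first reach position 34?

14

The inverse of 65 mod 73 is 9 (since 65·9 = 585 ≡ 1).
So x ≡ 9·34 = 306 ≡ 14 (mod 73).
Check: 65·14 = 910 = 12·73 + 34.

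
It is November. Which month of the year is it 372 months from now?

372 = 31·12 + 0, so 372 mod 12 = 0.
November + 0 months → November.

November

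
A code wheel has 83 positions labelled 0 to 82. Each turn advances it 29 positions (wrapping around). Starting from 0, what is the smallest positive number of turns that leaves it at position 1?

29·63 = 1827 = 22·83 + 1, so 29⁻¹ ≡ 63 (mod 83).

63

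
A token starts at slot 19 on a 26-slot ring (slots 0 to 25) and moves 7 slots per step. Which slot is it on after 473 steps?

473·7 = 3311.
Dividing 3311 by 26 gives quotient 127 and remainder 9.
(19 + 9) mod 26 = 2.

2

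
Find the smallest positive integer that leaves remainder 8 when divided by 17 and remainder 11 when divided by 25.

x ≡ 8 (mod 17) gives x ∈ {8, 25, 42, 59, 76, 93, 110, 127, …}.
The first of these with x mod 25 = 11 is 161.

161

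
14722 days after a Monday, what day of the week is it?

14722 mod 7 = 1 (since 2103·7 = 14721).
Monday + 1 day → Tuesday.

Tuesday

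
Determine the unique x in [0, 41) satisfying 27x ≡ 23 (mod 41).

13

The inverse of 27 mod 41 is 38 (since 27·38 = 1026 ≡ 1).
Multiplying both sides by 38: x ≡ 38·23 = 874 ≡ 13 (mod 41).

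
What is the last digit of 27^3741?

Powers of 7 mod 10 repeat with period 4: 7, 9, 3, 1.
3741 leaves remainder 1 on division by 4, so 27^3741 ends in 7.

7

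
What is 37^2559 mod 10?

3

Powers of 7 mod 10 repeat with period 4: 7, 9, 3, 1.
2559 mod 4 = 3, so the last digit matches 7^3 = 3.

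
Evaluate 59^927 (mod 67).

24

Square-and-reduce mod 67: 59^1≡59, 59^2≡64, 59^4≡9, 59^8≡14, 59^16≡62, 59^32≡25, 59^64≡22, 59^128≡15, 59^256≡24, 59^512≡40.
Since 927 = 1 + 2 + 4 + 8 + 16 + 128 + 256 + 512 in binary, 59^927 ≡ 59·64·9·14·62·15·24·40 ≡ 24 (mod 67).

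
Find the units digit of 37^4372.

1

Powers of 7 mod 10 repeat with period 4: 7, 9, 3, 1.
4372 mod 4 = 0, so the last digit matches 7^4 = 1.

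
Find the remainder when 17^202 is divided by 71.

Successive squares of 17 mod 71: 17^1≡17, 17^2≡5, 17^4≡25, 17^8≡57, 17^16≡54, 17^32≡5, 17^64≡25, 17^128≡57.
Since 202 = 2 + 8 + 64 + 128 in binary, 17^202 ≡ 5·57·25·57 ≡ 5 (mod 71).

5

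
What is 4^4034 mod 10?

6

Powers of 4 mod 10 repeat with period 2: 4, 6.
4034 mod 2 = 0, so the last digit matches 4^2 = 6.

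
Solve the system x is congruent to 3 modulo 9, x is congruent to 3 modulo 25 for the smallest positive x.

Since 25·4 ≡ 1 (mod 9), take x = 3 + 25·((3−3)·4 mod 9) = 3 + 25·0 = 3.
Check: 3 mod 9 = 3, 3 mod 25 = 3.

3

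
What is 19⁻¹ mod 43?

34

43 = 2·19 + 5
19 = 3·5 + 4
5 = 1·4 + 1
4 = 4·1 + 0
Back-substituting gives 19·34 ≡ 1 (mod 43).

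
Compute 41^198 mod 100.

By repeated squaring mod 100: 41^1≡41, 41^2≡81, 41^4≡61, 41^8≡21, 41^16≡41, 41^32≡81, 41^64≡61, 41^128≡21.
Since 198 = 2 + 4 + 64 + 128 in binary, 41^198 ≡ 81·61·61·21 ≡ 21 (mod 100).

21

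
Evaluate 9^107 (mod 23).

By repeated squaring mod 23: 9^1≡9, 9^2≡12, 9^4≡6, 9^8≡13, 9^16≡8, 9^32≡18, 9^64≡2.
Since 107 = 1 + 2 + 8 + 32 + 64 in binary, 9^107 ≡ 9·12·13·18·2 ≡ 13 (mod 23).

13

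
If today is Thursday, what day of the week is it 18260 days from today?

Dividing 18260 by 7 gives quotient 2608 and remainder 4.
Thursday + 4 days → Monday.

Monday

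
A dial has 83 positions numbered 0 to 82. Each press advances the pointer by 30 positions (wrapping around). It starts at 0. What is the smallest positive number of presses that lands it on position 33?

26

30⁻¹ ≡ 36 (mod 83) because 30·36 = 1080 = 13·83 + 1.
So x ≡ 36·33 = 1188 ≡ 26 (mod 83).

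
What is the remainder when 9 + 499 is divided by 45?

499 − 11·45 = 4, so 499 ≡ 4 (mod 45).
(9 + 4) mod 45 = 13.

13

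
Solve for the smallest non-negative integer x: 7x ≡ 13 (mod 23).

15

The inverse of 7 mod 23 is 10 (since 7·10 = 70 ≡ 1).
Multiplying both sides by 10: x ≡ 10·13 = 130 ≡ 15 (mod 23).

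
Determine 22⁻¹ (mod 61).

22·25 = 550 = 9·61 + 1, so 22⁻¹ ≡ 25 (mod 61).

25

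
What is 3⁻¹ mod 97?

65

97 = 32·3 + 1
3 = 3·1 + 0
Back-substituting gives 3·65 ≡ 1 (mod 97).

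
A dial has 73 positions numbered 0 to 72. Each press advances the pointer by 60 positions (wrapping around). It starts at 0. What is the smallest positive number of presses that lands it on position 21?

60⁻¹ ≡ 28 (mod 73) because 60·28 = 1680 = 23·73 + 1.
Multiplying both sides by 28: x ≡ 28·21 = 588 ≡ 4 (mod 73).

4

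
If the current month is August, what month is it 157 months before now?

July

157 = 13·12 + 1, so 157 mod 12 = 1.
August − 1 month → July.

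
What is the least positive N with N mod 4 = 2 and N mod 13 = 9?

22

x ≡ 2 (mod 4) gives x ∈ {2, 6, 10, 14, 18, 22}.
The first of these with x mod 13 = 9 is 22.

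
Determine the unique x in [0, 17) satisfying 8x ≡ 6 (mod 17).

5

The inverse of 8 mod 17 is 15 (since 8·15 = 120 ≡ 1).
So x ≡ 15·6 = 90 ≡ 5 (mod 17).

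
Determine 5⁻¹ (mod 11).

11 = 2·5 + 1
5 = 5·1 + 0
Back-substituting gives 5·9 ≡ 1 (mod 11).

9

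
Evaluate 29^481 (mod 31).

By repeated squaring mod 31: 29^1≡29, 29^2≡4, 29^4≡16, 29^8≡8, 29^16≡2, 29^32≡4, 29^64≡16, 29^128≡8, 29^256≡2.
481 = 1 + 32 + 64 + 128 + 256, so 29^481 ≡ 29·4·16·8·2 ≡ 29 (mod 31).

29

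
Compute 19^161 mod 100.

By repeated squaring mod 100: 19^1≡19, 19^2≡61, 19^4≡21, 19^8≡41, 19^16≡81, 19^32≡61, 19^64≡21, 19^128≡41.
Since 161 = 1 + 32 + 128 in binary, 19^161 ≡ 19·61·41 ≡ 19 (mod 100).

19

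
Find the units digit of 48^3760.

Last digits of 8^n: 8, 4, 2, 6 (period 4).
3760 mod 4 = 0, so the last digit matches 8^4 = 6.

6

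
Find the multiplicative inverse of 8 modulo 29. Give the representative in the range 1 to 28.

8·11 = 88 = 3·29 + 1, so 8⁻¹ ≡ 11 (mod 29).

11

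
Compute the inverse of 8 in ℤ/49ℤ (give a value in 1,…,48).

43

49 = 6·8 + 1
8 = 8·1 + 0
Back-substituting gives 8·43 ≡ 1 (mod 49).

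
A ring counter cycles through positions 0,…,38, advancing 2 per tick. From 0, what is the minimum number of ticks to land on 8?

2⁻¹ ≡ 20 (mod 39) because 2·20 = 40 = 1·39 + 1.
So x ≡ 20·8 = 160 ≡ 4 (mod 39).

4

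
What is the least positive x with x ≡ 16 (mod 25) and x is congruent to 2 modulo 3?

Since 3·17 ≡ 1 (mod 25), take x = 2 + 3·((16−2)·17 mod 25) = 2 + 3·13 = 41.
Check: 41 mod 25 = 16, 41 mod 3 = 2.

41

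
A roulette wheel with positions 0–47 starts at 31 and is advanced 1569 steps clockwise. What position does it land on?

16

1569 mod 48 = 33 (since 32·48 = 1536).
(31 + 33) mod 48 = 16.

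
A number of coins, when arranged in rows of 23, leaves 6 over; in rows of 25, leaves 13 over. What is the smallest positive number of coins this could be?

213

x ≡ 6 (mod 23) gives x ∈ {6, 29, 52, 75, 98, 121, 144, 167, …}.
The first of these with x mod 25 = 13 is 213.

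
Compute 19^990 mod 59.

By repeated squaring mod 59: 19^1≡19, 19^2≡7, 19^4≡49, 19^8≡41, 19^16≡29, 19^32≡15, 19^64≡48, 19^128≡3, 19^256≡9, 19^512≡22.
990 = 2 + 4 + 8 + 16 + 64 + 128 + 256 + 512, so 19^990 ≡ 7·49·41·29·48·3·9·22 ≡ 49 (mod 59).

49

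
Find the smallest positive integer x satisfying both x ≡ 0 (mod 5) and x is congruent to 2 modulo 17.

x ≡ 0 (mod 5) gives x ∈ {0, 5, 10, 15, 20, 25, 30, 35, …}.
The first of these with x mod 17 = 2 is 70.

70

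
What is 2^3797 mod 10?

Last digits of 2^n: 2, 4, 8, 6 (period 4).
3797 mod 4 = 1, so the last digit matches 2^1 = 2.

2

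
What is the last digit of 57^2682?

9

The units digit of 57^n cycles with period 4: 7, 9, 3, 1, …
2682 leaves remainder 2 on division by 4, so 57^2682 ends in 9.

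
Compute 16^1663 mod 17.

By repeated squaring mod 17: 16^1≡16, 16^2≡1, 16^4≡1, 16^8≡1, 16^16≡1, 16^32≡1, 16^64≡1, 16^128≡1, 16^256≡1, 16^512≡1, 16^1024≡1.
Since 1663 = 1 + 2 + 4 + 8 + 16 + 32 + 64 + 512 + 1024 in binary, 16^1663 ≡ 16·1·1·1·1·1·1·1·1 ≡ 16 (mod 17).

16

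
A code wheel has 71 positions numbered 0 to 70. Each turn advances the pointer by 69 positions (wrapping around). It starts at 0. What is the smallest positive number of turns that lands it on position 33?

69⁻¹ ≡ 35 (mod 71) because 69·35 = 2415 = 34·71 + 1.
Multiplying both sides by 35: x ≡ 35·33 = 1155 ≡ 19 (mod 71).
Check: 69·19 = 1311 = 18·71 + 33.

19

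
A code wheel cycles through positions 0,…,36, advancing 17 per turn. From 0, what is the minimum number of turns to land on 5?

9

The inverse of 17 mod 37 is 24 (since 17·24 = 408 ≡ 1).
So x ≡ 24·5 = 120 ≡ 9 (mod 37).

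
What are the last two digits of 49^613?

49

Successive squares of 49 mod 100: 49^1≡49, 49^2≡1, 49^4≡1, 49^8≡1, 49^16≡1, 49^32≡1, 49^64≡1, 49^128≡1, 49^256≡1, 49^512≡1.
Since 613 = 1 + 4 + 32 + 64 + 512 in binary, 49^613 ≡ 49·1·1·1·1 ≡ 49 (mod 100).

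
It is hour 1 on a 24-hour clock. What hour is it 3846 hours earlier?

19

3846 mod 24 = 6 (since 160·24 = 3840).
(1 − 6) mod 24 = 19.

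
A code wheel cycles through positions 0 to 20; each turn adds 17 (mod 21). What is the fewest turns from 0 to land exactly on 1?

5

21 = 1·17 + 4
17 = 4·4 + 1
4 = 4·1 + 0
Back-substituting gives 17·5 ≡ 1 (mod 21).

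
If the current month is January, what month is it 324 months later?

January

324 = 27·12 + 0, so 324 mod 12 = 0.
January + 0 months → January.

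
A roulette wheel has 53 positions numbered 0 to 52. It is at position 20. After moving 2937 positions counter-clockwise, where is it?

51

2937 = 55·53 + 22, so 2937 mod 53 = 22.
(20 − 22) mod 53 = 51.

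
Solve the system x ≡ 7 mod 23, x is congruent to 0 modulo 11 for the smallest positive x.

99

Since 11·21 ≡ 1 (mod 23), take x = 0 + 11·((7−0)·21 mod 23) = 0 + 11·9 = 99.
Check: 99 mod 23 = 7, 99 mod 11 = 0.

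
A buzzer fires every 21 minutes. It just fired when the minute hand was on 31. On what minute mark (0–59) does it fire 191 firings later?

191·21 = 4011.
4011 mod 60 = 51 (since 66·60 = 3960).
(31 + 51) mod 60 = 22.

22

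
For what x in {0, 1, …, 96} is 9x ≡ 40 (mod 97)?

26

The inverse of 9 mod 97 is 54 (since 9·54 = 486 ≡ 1).
Multiplying both sides by 54: x ≡ 54·40 = 2160 ≡ 26 (mod 97).
Check: 9·26 = 234 = 2·97 + 40.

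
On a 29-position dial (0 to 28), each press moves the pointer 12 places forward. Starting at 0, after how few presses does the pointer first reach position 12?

The inverse of 12 mod 29 is 17 (since 12·17 = 204 ≡ 1).
So x ≡ 17·12 = 204 ≡ 1 (mod 29).
Check: 12·1 = 12 = 0·29 + 12.

1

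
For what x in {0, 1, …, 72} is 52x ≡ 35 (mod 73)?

52⁻¹ ≡ 66 (mod 73) because 52·66 = 3432 = 47·73 + 1.
So x ≡ 66·35 = 2310 ≡ 47 (mod 73).

47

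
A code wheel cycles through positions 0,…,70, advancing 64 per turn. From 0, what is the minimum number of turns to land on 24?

The inverse of 64 mod 71 is 10 (since 64·10 = 640 ≡ 1).
So x ≡ 10·24 = 240 ≡ 27 (mod 71).
Check: 64·27 = 1728 = 24·71 + 24.

27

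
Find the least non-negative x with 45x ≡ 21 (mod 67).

The inverse of 45 mod 67 is 3 (since 45·3 = 135 ≡ 1).
So x ≡ 3·21 = 63 ≡ 63 (mod 67).
Check: 45·63 = 2835 = 42·67 + 21.

63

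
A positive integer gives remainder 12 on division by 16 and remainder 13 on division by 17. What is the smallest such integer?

x ≡ 12 (mod 16) gives x ∈ {12, 28, 44, 60, 76, 92, 108, 124, …}.
The first of these with x mod 17 = 13 is 268.

268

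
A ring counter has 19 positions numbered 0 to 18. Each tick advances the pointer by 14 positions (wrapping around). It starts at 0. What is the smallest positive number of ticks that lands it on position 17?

8

The inverse of 14 mod 19 is 15 (since 14·15 = 210 ≡ 1).
Multiplying both sides by 15: x ≡ 15·17 = 255 ≡ 8 (mod 19).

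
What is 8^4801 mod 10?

Powers of 8 mod 10 repeat with period 4: 8, 4, 2, 6.
4801 mod 4 = 1, so the last digit matches 8^1 = 8.

8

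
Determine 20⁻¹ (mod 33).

5

33 = 1·20 + 13
20 = 1·13 + 7
13 = 1·7 + 6
7 = 1·6 + 1
6 = 6·1 + 0
Back-substituting gives 20·5 ≡ 1 (mod 33).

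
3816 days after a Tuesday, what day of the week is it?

Dividing 3816 by 7 gives quotient 545 and remainder 1.
Tuesday + 1 day → Wednesday.

Wednesday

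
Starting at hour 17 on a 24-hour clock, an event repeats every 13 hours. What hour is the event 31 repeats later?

12

31·13 = 403.
403 − 16·24 = 19, so 403 ≡ 19 (mod 24).
(17 + 19) mod 24 = 12.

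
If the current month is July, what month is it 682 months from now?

Dividing 682 by 12 gives quotient 56 and remainder 10.
July + 10 months → May.

May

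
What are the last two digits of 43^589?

By repeated squaring mod 100: 43^1≡43, 43^2≡49, 43^4≡1, 43^8≡1, 43^16≡1, 43^32≡1, 43^64≡1, 43^128≡1, 43^256≡1, 43^512≡1.
589 = 1 + 4 + 8 + 64 + 512, so 43^589 ≡ 43·1·1·1·1 ≡ 43 (mod 100).

43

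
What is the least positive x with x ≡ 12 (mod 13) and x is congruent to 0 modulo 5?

x ≡ 0 (mod 5) gives x ∈ {0, 5, 10, 15, 20, 25}.
The first of these with x mod 13 = 12 is 25.

25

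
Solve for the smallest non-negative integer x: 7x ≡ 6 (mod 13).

12

7⁻¹ ≡ 2 (mod 13) because 7·2 = 14 = 1·13 + 1.
Multiplying both sides by 2: x ≡ 2·6 = 12 ≡ 12 (mod 13).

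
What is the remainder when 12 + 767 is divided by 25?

Dividing 767 by 25 gives quotient 30 and remainder 17.
(12 + 17) mod 25 = 4.

4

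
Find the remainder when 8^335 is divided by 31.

1

Successive squares of 8 mod 31: 8^1≡8, 8^2≡2, 8^4≡4, 8^8≡16, 8^16≡8, 8^32≡2, 8^64≡4, 8^128≡16, 8^256≡8.
335 = 1 + 2 + 4 + 8 + 64 + 256, so 8^335 ≡ 8·2·4·16·4·8 ≡ 1 (mod 31).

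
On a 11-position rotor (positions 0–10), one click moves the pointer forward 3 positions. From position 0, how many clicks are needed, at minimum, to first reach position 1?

4

11 = 3·3 + 2
3 = 1·2 + 1
2 = 2·1 + 0
Back-substituting gives 3·4 ≡ 1 (mod 11).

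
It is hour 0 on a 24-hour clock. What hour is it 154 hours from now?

154 mod 24 = 10 (since 6·24 = 144).
(0 + 10) mod 24 = 10.

10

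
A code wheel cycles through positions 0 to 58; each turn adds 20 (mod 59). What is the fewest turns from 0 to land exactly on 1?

3

20·3 = 60 = 1·59 + 1, so 20⁻¹ ≡ 3 (mod 59).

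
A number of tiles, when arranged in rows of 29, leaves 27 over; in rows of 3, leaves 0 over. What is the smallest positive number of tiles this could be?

27

x ≡ 0 (mod 3) gives x ∈ {0, 3, 6, 9, 12, 15, 18, 21, …}.
The first of these with x mod 29 = 27 is 27.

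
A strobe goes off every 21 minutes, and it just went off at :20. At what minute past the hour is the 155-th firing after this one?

35

155·21 = 3255.
3255 − 54·60 = 15, so 3255 ≡ 15 (mod 60).
(20 + 15) mod 60 = 35.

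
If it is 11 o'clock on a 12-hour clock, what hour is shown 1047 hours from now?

1047 − 87·12 = 3, so 1047 ≡ 3 (mod 12).
11 + 3 → 2 on a 12-hour dial.

2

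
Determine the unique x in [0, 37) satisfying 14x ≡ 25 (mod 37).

The inverse of 14 mod 37 is 8 (since 14·8 = 112 ≡ 1).
So x ≡ 8·25 = 200 ≡ 15 (mod 37).
Check: 14·15 = 210 = 5·37 + 25.

15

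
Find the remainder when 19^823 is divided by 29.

27

By repeated squaring mod 29: 19^1≡19, 19^2≡13, 19^4≡24, 19^8≡25, 19^16≡16, 19^32≡24, 19^64≡25, 19^128≡16, 19^256≡24, 19^512≡25.
823 = 1 + 2 + 4 + 16 + 32 + 256 + 512, so 19^823 ≡ 19·13·24·16·24·24·25 ≡ 27 (mod 29).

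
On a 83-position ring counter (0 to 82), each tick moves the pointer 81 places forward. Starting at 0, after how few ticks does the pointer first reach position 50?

The inverse of 81 mod 83 is 41 (since 81·41 = 3321 ≡ 1).
Multiplying both sides by 41: x ≡ 41·50 = 2050 ≡ 58 (mod 83).

58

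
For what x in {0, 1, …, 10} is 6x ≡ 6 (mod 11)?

The inverse of 6 mod 11 is 2 (since 6·2 = 12 ≡ 1).
So x ≡ 2·6 = 12 ≡ 1 (mod 11).
Check: 6·1 = 6 = 0·11 + 6.

1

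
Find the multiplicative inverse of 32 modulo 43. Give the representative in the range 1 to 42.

39

43 = 1·32 + 11
32 = 2·11 + 10
11 = 1·10 + 1
10 = 10·1 + 0
Back-substituting gives 32·39 ≡ 1 (mod 43).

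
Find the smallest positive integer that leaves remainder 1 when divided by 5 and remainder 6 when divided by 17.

6

x ≡ 1 (mod 5) gives x ∈ {1, 6}.
The first of these with x mod 17 = 6 is 6.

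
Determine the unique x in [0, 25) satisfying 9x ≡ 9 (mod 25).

The inverse of 9 mod 25 is 14 (since 9·14 = 126 ≡ 1).
Multiplying both sides by 14: x ≡ 14·9 = 126 ≡ 1 (mod 25).

1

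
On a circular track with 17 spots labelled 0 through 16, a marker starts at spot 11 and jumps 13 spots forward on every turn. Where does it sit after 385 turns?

385·13 = 5005.
5005 = 294·17 + 7, so 5005 mod 17 = 7.
(11 + 7) mod 17 = 1.

1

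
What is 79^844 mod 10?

Last digits of 9^n: 9, 1 (period 2).
844 leaves remainder 0 on division by 2, so 79^844 ends in 1.

1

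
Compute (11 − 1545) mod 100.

66

1545 = 15·100 + 45, so 1545 mod 100 = 45.
(11 − 45) mod 100 = 66.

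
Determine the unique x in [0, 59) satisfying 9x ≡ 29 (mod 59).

36

The inverse of 9 mod 59 is 46 (since 9·46 = 414 ≡ 1).
Multiplying both sides by 46: x ≡ 46·29 = 1334 ≡ 36 (mod 59).
Check: 9·36 = 324 = 5·59 + 29.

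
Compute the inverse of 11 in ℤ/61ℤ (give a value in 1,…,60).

50

61 = 5·11 + 6
11 = 1·6 + 5
6 = 1·5 + 1
5 = 5·1 + 0
Back-substituting gives 11·50 ≡ 1 (mod 61).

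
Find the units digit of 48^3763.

2

Powers of 8 mod 10 repeat with period 4: 8, 4, 2, 6.
3763 leaves remainder 3 on division by 4, so 48^3763 ends in 2.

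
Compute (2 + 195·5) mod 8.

195·5 = 975.
975 mod 8 = 7 (since 121·8 = 968).
(2 + 7) mod 8 = 1.

1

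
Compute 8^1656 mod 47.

1

By repeated squaring mod 47: 8^1≡8, 8^2≡17, 8^4≡7, 8^8≡2, 8^16≡4, 8^32≡16, 8^64≡21, 8^128≡18, 8^256≡42, 8^512≡25, 8^1024≡14.
1656 = 8 + 16 + 32 + 64 + 512 + 1024, so 8^1656 ≡ 2·4·16·21·25·14 ≡ 1 (mod 47).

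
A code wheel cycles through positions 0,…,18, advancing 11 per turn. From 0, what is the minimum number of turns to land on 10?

13

The inverse of 11 mod 19 is 7 (since 11·7 = 77 ≡ 1).
Multiplying both sides by 7: x ≡ 7·10 = 70 ≡ 13 (mod 19).
Check: 11·13 = 143 = 7·19 + 10.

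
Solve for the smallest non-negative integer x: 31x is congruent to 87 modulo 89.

31⁻¹ ≡ 23 (mod 89) because 31·23 = 713 = 8·89 + 1.
Multiplying both sides by 23: x ≡ 23·87 = 2001 ≡ 43 (mod 89).

43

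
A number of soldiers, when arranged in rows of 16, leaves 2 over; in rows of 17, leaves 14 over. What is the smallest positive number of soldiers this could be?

82

Since 17·1 ≡ 1 (mod 16), take x = 14 + 17·((2−14)·1 mod 16) = 14 + 17·4 = 82.
Check: 82 mod 16 = 2, 82 mod 17 = 14.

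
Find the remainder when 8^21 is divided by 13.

8

Successive squares of 8 mod 13: 8^1≡8, 8^2≡12, 8^4≡1, 8^8≡1, 8^16≡1.
21 = 1 + 4 + 16, so 8^21 ≡ 8·1·1 ≡ 8 (mod 13).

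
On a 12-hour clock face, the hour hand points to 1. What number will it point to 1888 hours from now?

5

1888 mod 12 = 4 (since 157·12 = 1884).
1 + 4 → 5 on a 12-hour dial.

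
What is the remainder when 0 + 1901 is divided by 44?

1901 mod 44 = 9 (since 43·44 = 1892).
(0 + 9) mod 44 = 9.

9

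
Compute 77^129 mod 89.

By repeated squaring mod 89: 77^1≡77, 77^2≡55, 77^4≡88, 77^8≡1, 77^16≡1, 77^32≡1, 77^64≡1, 77^128≡1.
129 = 1 + 128, so 77^129 ≡ 77·1 ≡ 77 (mod 89).

77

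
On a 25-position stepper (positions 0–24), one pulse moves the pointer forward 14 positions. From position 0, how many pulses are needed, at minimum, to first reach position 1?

9

25 = 1·14 + 11
14 = 1·11 + 3
11 = 3·3 + 2
3 = 1·2 + 1
2 = 2·1 + 0
Back-substituting gives 14·9 ≡ 1 (mod 25).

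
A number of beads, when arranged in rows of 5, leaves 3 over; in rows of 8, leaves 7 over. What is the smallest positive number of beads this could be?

x ≡ 3 (mod 5) gives x ∈ {3, 8, 13, 18, 23}.
The first of these with x mod 8 = 7 is 23.

23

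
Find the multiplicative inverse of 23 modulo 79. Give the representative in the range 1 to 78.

55

23·55 = 1265 = 16·79 + 1, so 23⁻¹ ≡ 55 (mod 79).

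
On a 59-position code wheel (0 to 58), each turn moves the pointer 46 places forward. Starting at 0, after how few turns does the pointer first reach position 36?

29

46⁻¹ ≡ 9 (mod 59) because 46·9 = 414 = 7·59 + 1.
Multiplying both sides by 9: x ≡ 9·36 = 324 ≡ 29 (mod 59).
Check: 46·29 = 1334 = 22·59 + 36.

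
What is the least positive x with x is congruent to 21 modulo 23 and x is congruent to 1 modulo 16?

113

x ≡ 1 (mod 16) gives x ∈ {1, 17, 33, 49, 65, 81, 97, 113}.
The first of these with x mod 23 = 21 is 113.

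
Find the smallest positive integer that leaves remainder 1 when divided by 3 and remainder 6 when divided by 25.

Since 25·1 ≡ 1 (mod 3), take x = 6 + 25·((1−6)·1 mod 3) = 6 + 25·1 = 31.
Check: 31 mod 3 = 1, 31 mod 25 = 6.

31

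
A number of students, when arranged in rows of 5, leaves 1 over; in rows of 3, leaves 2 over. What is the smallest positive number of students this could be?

x ≡ 2 (mod 3) gives x ∈ {2, 5, 8, 11}.
The first of these with x mod 5 = 1 is 11.

11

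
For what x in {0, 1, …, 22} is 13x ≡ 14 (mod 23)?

17

The inverse of 13 mod 23 is 16 (since 13·16 = 208 ≡ 1).
So x ≡ 16·14 = 224 ≡ 17 (mod 23).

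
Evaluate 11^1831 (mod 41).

24

Square-and-reduce mod 41: 11^1≡11, 11^2≡39, 11^4≡4, 11^8≡16, 11^16≡10, 11^32≡18, 11^64≡37, 11^128≡16, 11^256≡10, 11^512≡18, 11^1024≡37.
Since 1831 = 1 + 2 + 4 + 32 + 256 + 512 + 1024 in binary, 11^1831 ≡ 11·39·4·18·10·18·37 ≡ 24 (mod 41).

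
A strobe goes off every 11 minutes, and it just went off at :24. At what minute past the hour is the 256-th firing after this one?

20

256·11 = 2816.
2816 mod 60 = 56 (since 46·60 = 2760).
(24 + 56) mod 60 = 20.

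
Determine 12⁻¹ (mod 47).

4

47 = 3·12 + 11
12 = 1·11 + 1
11 = 11·1 + 0
Back-substituting gives 12·4 ≡ 1 (mod 47).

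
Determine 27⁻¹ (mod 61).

27·52 = 1404 = 23·61 + 1, so 27⁻¹ ≡ 52 (mod 61).

52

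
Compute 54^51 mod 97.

33

Successive squares of 54 mod 97: 54^1≡54, 54^2≡6, 54^4≡36, 54^8≡35, 54^16≡61, 54^32≡35.
51 = 1 + 2 + 16 + 32, so 54^51 ≡ 54·6·61·35 ≡ 33 (mod 97).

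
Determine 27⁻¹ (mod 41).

27·38 = 1026 = 25·41 + 1, so 27⁻¹ ≡ 38 (mod 41).

38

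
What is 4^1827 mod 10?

The units digit of 4^n cycles with period 2: 4, 6, …
1827 mod 2 = 1, so the last digit matches 4^1 = 4.

4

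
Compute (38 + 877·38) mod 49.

44

877·38 = 33326.
33326 = 680·49 + 6, so 33326 mod 49 = 6.
(38 + 6) mod 49 = 44.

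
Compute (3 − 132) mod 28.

11

Dividing 132 by 28 gives quotient 4 and remainder 20.
(3 − 20) mod 28 = 11.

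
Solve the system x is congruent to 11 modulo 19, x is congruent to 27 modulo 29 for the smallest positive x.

x ≡ 11 (mod 19) gives x ∈ {11, 30, 49, 68, 87, 106, 125, 144, …}.
The first of these with x mod 29 = 27 is 201.

201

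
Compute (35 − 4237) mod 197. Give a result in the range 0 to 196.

4237 = 21·197 + 100, so 4237 mod 197 = 100.
(35 − 100) mod 197 = 132.

132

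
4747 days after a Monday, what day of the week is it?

Tuesday

4747 = 678·7 + 1, so 4747 mod 7 = 1.
Monday + 1 day → Tuesday.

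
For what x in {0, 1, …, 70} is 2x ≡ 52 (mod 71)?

The inverse of 2 mod 71 is 36 (since 2·36 = 72 ≡ 1).
So x ≡ 36·52 = 1872 ≡ 26 (mod 71).

26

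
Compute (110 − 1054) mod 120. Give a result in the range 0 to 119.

16

1054 − 8·120 = 94, so 1054 ≡ 94 (mod 120).
(110 − 94) mod 120 = 16.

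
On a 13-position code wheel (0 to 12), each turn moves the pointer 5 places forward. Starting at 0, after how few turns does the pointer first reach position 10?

5⁻¹ ≡ 8 (mod 13) because 5·8 = 40 = 3·13 + 1.
So x ≡ 8·10 = 80 ≡ 2 (mod 13).
Check: 5·2 = 10 = 0·13 + 10.

2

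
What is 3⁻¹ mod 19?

3·13 = 39 = 2·19 + 1, so 3⁻¹ ≡ 13 (mod 19).

13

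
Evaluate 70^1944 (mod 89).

2

Square-and-reduce mod 89: 70^1≡70, 70^2≡5, 70^4≡25, 70^8≡2, 70^16≡4, 70^32≡16, 70^64≡78, 70^128≡32, 70^256≡45, 70^512≡67, 70^1024≡39.
1944 = 8 + 16 + 128 + 256 + 512 + 1024, so 70^1944 ≡ 2·4·32·45·67·39 ≡ 2 (mod 89).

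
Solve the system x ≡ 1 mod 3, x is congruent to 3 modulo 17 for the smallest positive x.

x ≡ 1 (mod 3) gives x ∈ {1, 4, 7, 10, 13, 16, 19, 22, …}.
The first of these with x mod 17 = 3 is 37.

37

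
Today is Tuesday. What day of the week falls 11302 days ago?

11302 = 1614·7 + 4, so 11302 mod 7 = 4.
Tuesday − 4 days → Friday.

Friday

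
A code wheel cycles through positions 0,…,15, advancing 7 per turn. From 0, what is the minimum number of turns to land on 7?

1

7⁻¹ ≡ 7 (mod 16) because 7·7 = 49 = 3·16 + 1.
So x ≡ 7·7 = 49 ≡ 1 (mod 16).
Check: 7·1 = 7 = 0·16 + 7.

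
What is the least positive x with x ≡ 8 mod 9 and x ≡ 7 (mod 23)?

x ≡ 8 (mod 9) gives x ∈ {8, 17, 26, 35, 44, 53}.
The first of these with x mod 23 = 7 is 53.

53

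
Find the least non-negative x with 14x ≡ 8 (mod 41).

24

The inverse of 14 mod 41 is 3 (since 14·3 = 42 ≡ 1).
So x ≡ 3·8 = 24 ≡ 24 (mod 41).
Check: 14·24 = 336 = 8·41 + 8.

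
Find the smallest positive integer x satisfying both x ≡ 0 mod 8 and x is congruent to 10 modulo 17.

x ≡ 0 (mod 8) gives x ∈ {0, 8, 16, 24, 32, 40, 48, 56, …}.
The first of these with x mod 17 = 10 is 112.

112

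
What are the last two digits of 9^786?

41

Square-and-reduce mod 100: 9^1≡9, 9^2≡81, 9^4≡61, 9^8≡21, 9^16≡41, 9^32≡81, 9^64≡61, 9^128≡21, 9^256≡41, 9^512≡81.
Since 786 = 2 + 16 + 256 + 512 in binary, 9^786 ≡ 81·41·41·81 ≡ 41 (mod 100).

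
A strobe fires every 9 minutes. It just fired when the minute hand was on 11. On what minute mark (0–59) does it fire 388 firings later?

23

388·9 = 3492.
3492 = 58·60 + 12, so 3492 mod 60 = 12.
(11 + 12) mod 60 = 23.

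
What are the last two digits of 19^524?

By repeated squaring mod 100: 19^1≡19, 19^2≡61, 19^4≡21, 19^8≡41, 19^16≡81, 19^32≡61, 19^64≡21, 19^128≡41, 19^256≡81, 19^512≡61.
Since 524 = 4 + 8 + 512 in binary, 19^524 ≡ 21·41·61 ≡ 21 (mod 100).

21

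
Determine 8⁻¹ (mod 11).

8·7 = 56 = 5·11 + 1, so 8⁻¹ ≡ 7 (mod 11).

7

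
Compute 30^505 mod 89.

Successive squares of 30 mod 89: 30^1≡30, 30^2≡10, 30^4≡11, 30^8≡32, 30^16≡45, 30^32≡67, 30^64≡39, 30^128≡8, 30^256≡64.
Since 505 = 1 + 8 + 16 + 32 + 64 + 128 + 256 in binary, 30^505 ≡ 30·32·45·67·39·8·64 ≡ 13 (mod 89).

13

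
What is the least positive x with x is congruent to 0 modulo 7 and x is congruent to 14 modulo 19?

x ≡ 0 (mod 7) gives x ∈ {0, 7, 14}.
The first of these with x mod 19 = 14 is 14.

14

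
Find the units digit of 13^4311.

Last digits of 3^n: 3, 9, 7, 1 (period 4).
4311 mod 4 = 3, so the last digit matches 3^3 = 7.

7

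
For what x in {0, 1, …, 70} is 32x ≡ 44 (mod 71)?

32⁻¹ ≡ 20 (mod 71) because 32·20 = 640 = 9·71 + 1.
Multiplying both sides by 20: x ≡ 20·44 = 880 ≡ 28 (mod 71).

28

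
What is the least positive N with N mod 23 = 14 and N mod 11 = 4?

Since 11·21 ≡ 1 (mod 23), take x = 4 + 11·((14−4)·21 mod 23) = 4 + 11·3 = 37.
Check: 37 mod 23 = 14, 37 mod 11 = 4.

37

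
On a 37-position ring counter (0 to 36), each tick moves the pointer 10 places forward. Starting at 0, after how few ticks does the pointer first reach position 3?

4

10⁻¹ ≡ 26 (mod 37) because 10·26 = 260 = 7·37 + 1.
Multiplying both sides by 26: x ≡ 26·3 = 78 ≡ 4 (mod 37).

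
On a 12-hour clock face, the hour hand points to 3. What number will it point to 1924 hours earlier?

1924 mod 12 = 4 (since 160·12 = 1920).
3 − 4 → 11 on a 12-hour dial.

11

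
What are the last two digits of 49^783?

By repeated squaring mod 100: 49^1≡49, 49^2≡1, 49^4≡1, 49^8≡1, 49^16≡1, 49^32≡1, 49^64≡1, 49^128≡1, 49^256≡1, 49^512≡1.
783 = 1 + 2 + 4 + 8 + 256 + 512, so 49^783 ≡ 49·1·1·1·1·1 ≡ 49 (mod 100).

49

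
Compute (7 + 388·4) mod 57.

20

388·4 = 1552.
1552 mod 57 = 13 (since 27·57 = 1539).
(7 + 13) mod 57 = 20.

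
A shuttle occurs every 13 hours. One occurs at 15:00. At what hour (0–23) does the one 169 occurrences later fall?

169·13 = 2197.
Dividing 2197 by 24 gives quotient 91 and remainder 13.
(15 + 13) mod 24 = 4.

4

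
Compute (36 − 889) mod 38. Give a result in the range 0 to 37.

889 − 23·38 = 15, so 889 ≡ 15 (mod 38).
(36 − 15) mod 38 = 21.

21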